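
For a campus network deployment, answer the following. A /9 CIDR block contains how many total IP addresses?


Given: CIDR prefix /9
Host bits = 32 - 9 = 23
Total addresses = 2^23 = 8388608

8388608


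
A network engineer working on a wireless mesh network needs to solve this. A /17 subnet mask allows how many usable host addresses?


Given: subnet mask /17
Host bits = 32 - 17 = 15
Total addresses = 2^15 = 32768
Usable hosts = 32768 - 2 (network + broadcast) = 32766

32766


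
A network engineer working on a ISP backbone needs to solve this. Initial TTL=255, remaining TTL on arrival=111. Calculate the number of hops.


Given: initial TTL = 255, received TTL = 111
Hops = initial TTL - received TTL
Hops = 255 - 111 = 144

144


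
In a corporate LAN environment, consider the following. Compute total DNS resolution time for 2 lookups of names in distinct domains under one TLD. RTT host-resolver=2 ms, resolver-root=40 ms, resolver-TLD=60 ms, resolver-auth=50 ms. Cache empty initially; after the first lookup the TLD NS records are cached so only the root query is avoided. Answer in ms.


Lookup 1 (cold cache): local + root + TLD + auth = 2 + 40 + 60 + 50 = 152 ms
Lookups 2..2 (TLD NS cached -> skip root; new domain -> still ask TLD and auth): local + TLD + auth = 2 + 60 + 50 = 112 ms each
Remaining 1 lookups: 1 * 112 = 112 ms
Total = 152 + 112 = 264 ms

264


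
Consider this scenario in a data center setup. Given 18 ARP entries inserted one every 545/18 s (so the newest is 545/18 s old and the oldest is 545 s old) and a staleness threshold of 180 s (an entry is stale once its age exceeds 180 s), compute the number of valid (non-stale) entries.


Ages are k * 545/18 s for k = 1..18 (spacing = 30.2778 s).
Entry k is valid iff k * 545/18 <= 180 iff k <= 18 * 180 / 545 = 5.9450
n_valid = floor(5.9450) = 5
(n_stale = 18 - 5 = 13)

5


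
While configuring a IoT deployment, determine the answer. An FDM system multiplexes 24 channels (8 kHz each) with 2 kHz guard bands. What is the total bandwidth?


Given: 24 channels, 8 kHz each, guard = 2 kHz
Channel bandwidth = 24 * 8 = 192 kHz
Guard bands = 23 gaps * 2 kHz = 46 kHz
Total = 192 + 46 = 238 kHz

238


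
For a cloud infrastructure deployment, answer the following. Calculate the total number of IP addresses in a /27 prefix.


Given: CIDR prefix /27
Host bits = 32 - 27 = 5
Total addresses = 2^5 = 32

32


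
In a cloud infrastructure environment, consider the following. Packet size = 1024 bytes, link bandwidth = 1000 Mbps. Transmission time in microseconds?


Given: packet = 1024 bytes, bandwidth = 1000 Mbps
Packet in bits = 1024 * 8 = 8192 bits
Bandwidth = 1000 * 10^6 = 1000000000 bps
Time = 8192 / 1000000000 seconds
Time in us = 8192 * 10^6 / 1000000000 = 8.192

8.192


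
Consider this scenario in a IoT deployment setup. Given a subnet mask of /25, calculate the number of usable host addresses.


Given: subnet mask /25
Host bits = 32 - 25 = 7
Total addresses = 2^7 = 128
Usable hosts = 128 - 2 (network + broadcast) = 126

126


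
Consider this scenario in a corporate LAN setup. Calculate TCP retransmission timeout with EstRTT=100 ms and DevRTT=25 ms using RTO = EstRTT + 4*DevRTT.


Given: EstRTT = 100 ms, DevRTT = 25 ms
Timeout = EstRTT + 4 * DevRTT
4 * DevRTT = 4 * 25 = 100
Timeout = 100 + 100 = 200 ms

200


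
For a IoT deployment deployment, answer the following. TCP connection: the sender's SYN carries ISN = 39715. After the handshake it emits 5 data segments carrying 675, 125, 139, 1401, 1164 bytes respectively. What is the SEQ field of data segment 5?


The SYN occupies sequence number ISN = 39715, so the first data byte is ISN + 1 = 39716.
SEQ of data segment i = (ISN + 1) + sum of payload sizes of segments 1..i-1.
Segment 1: SEQ = 39716, payload = 675 bytes
Segment 2: SEQ = 40391, payload = 125 bytes
Segment 3: SEQ = 40516, payload = 139 bytes
Segment 4: SEQ = 40655, payload = 1401 bytes
Segment 5: SEQ = 42056, payload = 1164 bytes
SEQ of segment 5 = 39716 + 675 + 125 + 139 + 1401 = 42056

42056


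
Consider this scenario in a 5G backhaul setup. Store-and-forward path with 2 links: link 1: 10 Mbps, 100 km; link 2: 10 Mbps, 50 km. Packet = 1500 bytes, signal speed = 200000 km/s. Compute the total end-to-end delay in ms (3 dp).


Packet = 1500 bytes = 12000 bits. Store-and-forward: sum (t_trans + t_prop) per link.
Link 1: t_trans = 12000/(10*10^6) s = 1.2000 ms; t_prop = 100/200000 s = 0.5000 ms; subtotal = 1.7000 ms
Link 2: t_trans = 12000/(10*10^6) s = 1.2000 ms; t_prop = 50/200000 s = 0.2500 ms; subtotal = 1.4500 ms
End-to-end = 1.7000 + 1.4500 = 3.1500 ms -> 3.150 ms (3 dp)

3.150


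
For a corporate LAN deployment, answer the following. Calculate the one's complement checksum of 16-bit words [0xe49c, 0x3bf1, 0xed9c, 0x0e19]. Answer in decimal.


Given words: [0xe49c, 0x3bf1, 0xed9c, 0x0e19]
Step 1: Sum all words
Raw sum = 58524 + 15345 + 60828 + 3609 = 138306
Step 2: Fold carry: (7234 + 2) = 7236
One's complement = ~7236 & 0xFFFF = 58299

58299


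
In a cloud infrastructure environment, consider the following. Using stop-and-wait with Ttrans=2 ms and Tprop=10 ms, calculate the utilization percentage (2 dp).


Given: Ttrans = 2 ms, Tprop = 10 ms
RTT = 2 * Tprop = 2 * 10 = 20 ms
U = Ttrans / (Ttrans + RTT)
U = 2 / (2 + 20)
U = 2 / 22 = 0.090909
U% = 9.09%

9.09


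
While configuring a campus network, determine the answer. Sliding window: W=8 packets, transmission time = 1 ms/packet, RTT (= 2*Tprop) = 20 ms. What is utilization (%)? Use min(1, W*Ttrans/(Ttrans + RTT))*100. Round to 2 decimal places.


Given: W = 8, Ttrans = 1 ms, RTT = 20 ms (= 2 * Tprop, Tprop = 10 ms)
Cycle time = Ttrans + RTT = 1 + 20 = 21 ms (first packet sent until its ACK returns)
W * Ttrans = 8 * 1 = 8 ms of sending per cycle
W * Ttrans / (Ttrans + RTT) = 8 / 21 = 0.380952
U = min(1, 0.380952) = 0.380952
U% = 38.10%

38.10


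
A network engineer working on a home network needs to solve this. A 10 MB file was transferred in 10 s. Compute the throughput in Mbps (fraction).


Given: file = 10 MB, time = 10 s
File in Mb = 10 * 8 = 80 Mb
Throughput = 80 / 10 Mbps
Throughput = 8 Mbps

8


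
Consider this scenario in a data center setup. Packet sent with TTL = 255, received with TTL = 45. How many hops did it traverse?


Given: initial TTL = 255, received TTL = 45
Hops = initial TTL - received TTL
Hops = 255 - 45 = 210

210


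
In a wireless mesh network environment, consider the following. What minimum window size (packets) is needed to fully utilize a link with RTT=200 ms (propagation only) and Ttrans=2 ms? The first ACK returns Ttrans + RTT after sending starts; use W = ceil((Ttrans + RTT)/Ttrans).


Given: Ttrans = 2 ms, RTT = 200 ms (= 2 * Tprop, Tprop = 100 ms)
Time until first ACK returns = Ttrans + RTT = 2 + 200 = 202 ms
Need W * Ttrans >= Ttrans + RTT  ->  W >= (Ttrans + RTT) / Ttrans
(Ttrans + RTT) / Ttrans = 202 / 2 = 101
W_min = ceil(101) = 101

101


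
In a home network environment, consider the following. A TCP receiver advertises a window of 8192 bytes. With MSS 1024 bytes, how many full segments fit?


Given: RWND = 8192 bytes, MSS = 1024 bytes
Full segments = floor(RWND / MSS)
Full segments = floor(8192 / 1024)
Full segments = floor(8.0) = 8

8


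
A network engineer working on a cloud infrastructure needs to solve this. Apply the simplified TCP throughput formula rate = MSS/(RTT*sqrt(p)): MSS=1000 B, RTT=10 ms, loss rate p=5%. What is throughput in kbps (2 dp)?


Given: MSS = 1000 bytes, RTT = 10 ms, loss = 5%
RTT in seconds = 10 / 1000 = 0.01
Loss rate = 5% = 0.05
sqrt(loss) = sqrt(0.05) = 0.223606797750
Throughput (bytes/s) = 1000 / (0.01 * 0.223606797750) = 447213.5955
Throughput (kbps) = 447213.5955 * 8 / 1000 = 3577.708764 -> 3577.71 kbps (2 dp)

3577.71


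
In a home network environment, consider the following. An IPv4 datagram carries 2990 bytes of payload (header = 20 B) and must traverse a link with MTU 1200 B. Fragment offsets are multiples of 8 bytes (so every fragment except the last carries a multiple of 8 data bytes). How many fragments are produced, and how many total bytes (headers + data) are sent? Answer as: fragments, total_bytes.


Max data per non-final fragment = floor((MTU - header)/8)*8 = floor((1200 - 20)/8)*8 = floor(1180/8)*8 = 1176 B
Final fragment needs no 8-byte alignment: it can carry up to MTU - header = 1180 B
Non-final fragments needed = ceil((payload - 1180) / 1176) = ceil(1810/1176) = ceil(1.5391) = 2
Number of fragments = 2 + 1 = 3
Fragment sizes (data): 2 * 1176 B + 638 B (last, 638 <= 1180 OK)
Total bytes sent = payload + n_frags * header = 2990 + 3*20 = 2990 + 60 = 3050 B

3, 3050


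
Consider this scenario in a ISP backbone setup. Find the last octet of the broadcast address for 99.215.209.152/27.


Given: IP = 99.215.209.152, prefix = /27
Host bits = 32 - 27 = 5
Network last octet = 152 AND mask = 128
Host part size = 2^5 - 1 = 31
Broadcast last octet = 128 OR 31 = 159

159


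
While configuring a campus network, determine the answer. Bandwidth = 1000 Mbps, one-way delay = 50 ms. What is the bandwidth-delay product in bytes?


Given: bandwidth = 1000 Mbps, delay = 50 ms
BDP in bits = 1000 * 10^6 * 50 / 1000
BDP in bits = 50000000
BDP in bytes = 50000000 / 8 = 6250000

6250000


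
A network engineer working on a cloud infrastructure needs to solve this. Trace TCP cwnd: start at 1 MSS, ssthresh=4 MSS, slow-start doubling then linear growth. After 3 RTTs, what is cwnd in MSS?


RTT 0: cwnd = 1 MSS (initial)
RTT 1: cwnd = 2 MSS (slow start, doubled)
RTT 2: cwnd = 4 MSS (slow start, doubled)
RTT 3: cwnd = 5 MSS (congestion avoidance, +1)

5


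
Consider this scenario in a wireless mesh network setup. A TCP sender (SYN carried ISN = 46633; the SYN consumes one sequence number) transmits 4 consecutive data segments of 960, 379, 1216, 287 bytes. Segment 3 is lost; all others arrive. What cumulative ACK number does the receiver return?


SYN uses sequence number 46633; first data byte = ISN + 1 = 46634.
Segment 1: SEQ = 46634, len = 960 B, covers [46634, 47593]
Segment 2: SEQ = 47594, len = 379 B, covers [47594, 47972]
Segment 3: SEQ = 47973, len = 1216 B, covers [47973, 49188] [LOST]
Segment 4: SEQ = 49189, len = 287 B, covers [49189, 49475]
In-order data received: bytes [46634, 47972] (segments 1..2).
Segment 3 missing -> gap begins at byte 47973; later segments buffered out of order.
Cumulative ACK = next expected in-order byte = 46634 + 960 + 379 = 47973

47973


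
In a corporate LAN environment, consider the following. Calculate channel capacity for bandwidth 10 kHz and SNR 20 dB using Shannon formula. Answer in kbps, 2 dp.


Given: B = 10 kHz, SNR = 20 dB
SNR linear = 10^(20/10) = 100
1 + SNR = 101
log2(101) = 6.6582114828
C = 10 * 1000 * 6.6582114828 = 66582.1148 bps
C = 66.582115 kbps -> 66.58 kbps (2 dp)

66.58


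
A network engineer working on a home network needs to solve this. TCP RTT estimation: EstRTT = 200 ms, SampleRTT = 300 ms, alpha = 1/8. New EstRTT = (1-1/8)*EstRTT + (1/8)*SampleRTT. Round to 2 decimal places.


Given: EstRTT = 200 ms, SampleRTT = 300 ms, alpha = 1/8
New EstRTT = (1 - alpha) * EstRTT + alpha * SampleRTT
(7/8) * 200 = 175
(1/8) * 300 = 37.5
New EstRTT = 175 + 37.5 = 212.5 ms -> 212.50 ms (2 dp)

212.50


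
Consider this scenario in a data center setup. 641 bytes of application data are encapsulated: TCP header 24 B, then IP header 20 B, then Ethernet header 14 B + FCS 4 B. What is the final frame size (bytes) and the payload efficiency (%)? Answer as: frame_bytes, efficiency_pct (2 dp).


TCP segment = 641 + 24 = 665 B
IP packet = 665 + 20 = 685 B
Ethernet frame = 685 + 14 + 4 = 703 B
Efficiency = app / frame = 641 / 703 = 0.911807 = 91.1807% -> 91.18% (2 dp)

703, 91.18


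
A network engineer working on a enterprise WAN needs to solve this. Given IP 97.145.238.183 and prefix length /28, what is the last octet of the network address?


Given: IP = 97.145.238.183, prefix = /28
Subnet mask = 255.255.255.240
Last octet of IP: 183
Last octet of mask: 240
Network last octet = 183 AND 240 = 176

176


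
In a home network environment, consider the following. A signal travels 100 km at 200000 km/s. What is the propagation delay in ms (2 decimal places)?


Given: distance = 100 km, speed = 200000 km/s
Delay = distance / speed = 100 / 200000 seconds
Delay in ms = 100 * 1000 / 200000
Delay = 0.5000 ms
Rounded to 2 dp = 0.50 ms

0.50


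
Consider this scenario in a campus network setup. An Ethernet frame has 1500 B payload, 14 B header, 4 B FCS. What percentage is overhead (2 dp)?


Given: payload = 1500 B, header = 14 B, trailer = 4 B
Overhead bytes = header + trailer = 14 + 4 = 18
Total frame = payload + overhead = 1500 + 18 = 1518
Overhead % = 18 / 1518 * 100 = 1.1858% -> 1.19% (2 dp)

1.19


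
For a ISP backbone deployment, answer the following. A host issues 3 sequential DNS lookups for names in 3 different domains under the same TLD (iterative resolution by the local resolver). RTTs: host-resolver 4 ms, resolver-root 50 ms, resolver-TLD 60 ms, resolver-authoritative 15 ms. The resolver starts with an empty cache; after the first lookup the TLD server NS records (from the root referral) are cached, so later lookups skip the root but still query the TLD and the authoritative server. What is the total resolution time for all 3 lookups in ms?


Lookup 1 (cold cache): local + root + TLD + auth = 4 + 50 + 60 + 15 = 129 ms
Lookups 2..3 (TLD NS cached -> skip root; new domain -> still ask TLD and auth): local + TLD + auth = 4 + 60 + 15 = 79 ms each
Remaining 2 lookups: 2 * 79 = 158 ms
Total = 129 + 158 = 287 ms

287


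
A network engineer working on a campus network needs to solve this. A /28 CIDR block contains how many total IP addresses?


Given: CIDR prefix /28
Host bits = 32 - 28 = 4
Total addresses = 2^4 = 16

16


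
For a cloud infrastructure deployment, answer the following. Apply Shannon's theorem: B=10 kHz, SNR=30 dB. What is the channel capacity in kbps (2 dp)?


Given: B = 10 kHz, SNR = 30 dB
SNR linear = 10^(30/10) = 1000
1 + SNR = 1001
log2(1001) = 9.9672262588
C = 10 * 1000 * 9.9672262588 = 99672.2626 bps
C = 99.672263 kbps -> 99.67 kbps (2 dp)

99.67


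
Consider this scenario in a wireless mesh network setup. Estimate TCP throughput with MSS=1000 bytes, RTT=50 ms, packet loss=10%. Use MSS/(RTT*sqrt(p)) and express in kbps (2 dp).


Given: MSS = 1000 bytes, RTT = 50 ms, loss = 10%
RTT in seconds = 50 / 1000 = 0.05
Loss rate = 10% = 0.1
sqrt(loss) = sqrt(0.1) = 0.316227766017
Throughput (bytes/s) = 1000 / (0.05 * 0.316227766017) = 63245.5532
Throughput (kbps) = 63245.5532 * 8 / 1000 = 505.964426 -> 505.96 kbps (2 dp)

505.96


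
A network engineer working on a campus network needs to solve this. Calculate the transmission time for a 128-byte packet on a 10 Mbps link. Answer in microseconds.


Given: packet = 128 bytes, bandwidth = 10 Mbps
Packet in bits = 128 * 8 = 1024 bits
Bandwidth = 10 * 10^6 = 10000000 bps
Time = 1024 / 10000000 seconds
Time in us = 1024 * 10^6 / 10000000 = 102.4

102.4


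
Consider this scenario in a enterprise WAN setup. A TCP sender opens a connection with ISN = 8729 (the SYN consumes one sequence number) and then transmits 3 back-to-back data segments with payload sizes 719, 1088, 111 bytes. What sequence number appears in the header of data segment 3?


The SYN occupies sequence number ISN = 8729, so the first data byte is ISN + 1 = 8730.
SEQ of data segment i = (ISN + 1) + sum of payload sizes of segments 1..i-1.
Segment 1: SEQ = 8730, payload = 719 bytes
Segment 2: SEQ = 9449, payload = 1088 bytes
Segment 3: SEQ = 10537, payload = 111 bytes
SEQ of segment 3 = 8730 + 719 + 1088 = 10537

10537


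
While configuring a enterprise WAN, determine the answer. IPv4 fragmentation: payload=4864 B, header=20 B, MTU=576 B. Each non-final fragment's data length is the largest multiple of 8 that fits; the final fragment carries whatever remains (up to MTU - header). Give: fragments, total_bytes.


Max data per non-final fragment = floor((MTU - header)/8)*8 = floor((576 - 20)/8)*8 = floor(556/8)*8 = 552 B
Final fragment needs no 8-byte alignment: it can carry up to MTU - header = 556 B
Non-final fragments needed = ceil((payload - 556) / 552) = ceil(4308/552) = ceil(7.8043) = 8
Number of fragments = 8 + 1 = 9
Fragment sizes (data): 8 * 552 B + 448 B (last, 448 <= 556 OK)
Total bytes sent = payload + n_frags * header = 4864 + 9*20 = 4864 + 180 = 5044 B

9, 5044


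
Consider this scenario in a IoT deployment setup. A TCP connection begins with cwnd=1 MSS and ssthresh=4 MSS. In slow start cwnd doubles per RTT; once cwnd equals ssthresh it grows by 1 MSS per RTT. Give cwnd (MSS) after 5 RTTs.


RTT 0: cwnd = 1 MSS (initial)
RTT 1: cwnd = 2 MSS (slow start, doubled)
RTT 2: cwnd = 4 MSS (slow start, doubled)
RTT 3: cwnd = 5 MSS (congestion avoidance, +1)
RTT 4: cwnd = 6 MSS (congestion avoidance, +1)
RTT 5: cwnd = 7 MSS (congestion avoidance, +1)

7


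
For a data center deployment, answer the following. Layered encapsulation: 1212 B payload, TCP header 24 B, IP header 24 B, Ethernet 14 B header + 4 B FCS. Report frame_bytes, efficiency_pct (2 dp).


TCP segment = 1212 + 24 = 1236 B
IP packet = 1236 + 24 = 1260 B
Ethernet frame = 1260 + 14 + 4 = 1278 B
Efficiency = app / frame = 1212 / 1278 = 0.948357 = 94.8357% -> 94.84% (2 dp)

1278, 94.84


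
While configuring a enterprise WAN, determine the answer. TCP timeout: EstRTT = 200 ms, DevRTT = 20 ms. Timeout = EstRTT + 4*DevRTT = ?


Given: EstRTT = 200 ms, DevRTT = 20 ms
Timeout = EstRTT + 4 * DevRTT
4 * DevRTT = 4 * 20 = 80
Timeout = 200 + 80 = 280 ms

280


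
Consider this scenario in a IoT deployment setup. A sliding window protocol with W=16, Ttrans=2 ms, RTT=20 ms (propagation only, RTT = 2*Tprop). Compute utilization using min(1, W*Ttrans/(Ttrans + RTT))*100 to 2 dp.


Given: W = 16, Ttrans = 2 ms, RTT = 20 ms (= 2 * Tprop, Tprop = 10 ms)
Cycle time = Ttrans + RTT = 2 + 20 = 22 ms (first packet sent until its ACK returns)
W * Ttrans = 16 * 2 = 32 ms of sending per cycle
W * Ttrans / (Ttrans + RTT) = 32 / 22 = 1.454545
U = min(1, 1.454545) = 1.000000
U% = 100.00%

100.00


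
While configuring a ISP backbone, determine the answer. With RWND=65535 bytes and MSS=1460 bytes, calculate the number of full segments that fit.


Given: RWND = 65535 bytes, MSS = 1460 bytes
Full segments = floor(RWND / MSS)
Full segments = floor(65535 / 1460)
Full segments = floor(44.887) = 44

44


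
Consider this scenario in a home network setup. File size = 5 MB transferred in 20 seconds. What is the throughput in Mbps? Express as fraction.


Given: file = 5 MB, time = 20 s
File in Mb = 5 * 8 = 40 Mb
Throughput = 40 / 20 Mbps
Throughput = 2 Mbps

2


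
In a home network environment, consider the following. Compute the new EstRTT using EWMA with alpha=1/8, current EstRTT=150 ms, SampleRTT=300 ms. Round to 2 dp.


Given: EstRTT = 150 ms, SampleRTT = 300 ms, alpha = 1/8
New EstRTT = (1 - alpha) * EstRTT + alpha * SampleRTT
(7/8) * 150 = 131.25
(1/8) * 300 = 37.5
New EstRTT = 131.25 + 37.5 = 168.75 ms -> 168.75 ms (2 dp)

168.75


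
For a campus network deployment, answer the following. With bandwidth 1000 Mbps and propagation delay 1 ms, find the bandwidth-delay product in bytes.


Given: bandwidth = 1000 Mbps, delay = 1 ms
BDP in bits = 1000 * 10^6 * 1 / 1000
BDP in bits = 1000000
BDP in bytes = 1000000 / 8 = 125000

125000


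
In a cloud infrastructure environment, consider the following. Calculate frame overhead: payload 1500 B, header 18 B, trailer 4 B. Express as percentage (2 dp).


Given: payload = 1500 B, header = 18 B, trailer = 4 B
Overhead bytes = header + trailer = 18 + 4 = 22
Total frame = payload + overhead = 1500 + 22 = 1522
Overhead % = 22 / 1522 * 100 = 1.4455% -> 1.45% (2 dp)

1.45


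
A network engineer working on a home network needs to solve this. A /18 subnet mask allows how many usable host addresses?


Given: subnet mask /18
Host bits = 32 - 18 = 14
Total addresses = 2^14 = 16384
Usable hosts = 16384 - 2 (network + broadcast) = 16382

16382


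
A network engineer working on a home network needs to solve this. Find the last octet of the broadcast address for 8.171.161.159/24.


Given: IP = 8.171.161.159, prefix = /24
Host bits = 32 - 24 = 8
Network last octet = 159 AND mask = 0
Host part size = 2^8 - 1 = 255
Broadcast last octet = 0 OR 255 = 255

255


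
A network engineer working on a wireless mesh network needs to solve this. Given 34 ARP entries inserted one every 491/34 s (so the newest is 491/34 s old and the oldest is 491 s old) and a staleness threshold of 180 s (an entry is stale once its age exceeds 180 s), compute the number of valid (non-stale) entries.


Ages are k * 491/34 s for k = 1..34 (spacing = 14.4412 s).
Entry k is valid iff k * 491/34 <= 180 iff k <= 34 * 180 / 491 = 12.4644
n_valid = floor(12.4644) = 12
(n_stale = 34 - 12 = 22)

12


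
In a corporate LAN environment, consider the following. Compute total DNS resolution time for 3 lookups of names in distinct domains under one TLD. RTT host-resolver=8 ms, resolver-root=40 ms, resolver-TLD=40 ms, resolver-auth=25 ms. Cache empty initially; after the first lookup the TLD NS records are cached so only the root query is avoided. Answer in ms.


Lookup 1 (cold cache): local + root + TLD + auth = 8 + 40 + 40 + 25 = 113 ms
Lookups 2..3 (TLD NS cached -> skip root; new domain -> still ask TLD and auth): local + TLD + auth = 8 + 40 + 25 = 73 ms each
Remaining 2 lookups: 2 * 73 = 146 ms
Total = 113 + 146 = 259 ms

259


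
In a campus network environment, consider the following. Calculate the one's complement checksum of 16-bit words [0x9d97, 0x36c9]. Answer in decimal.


Given words: [0x9d97, 0x36c9]
Step 1: Sum all words
Raw sum = 40343 + 14025 = 54368
One's complement = ~54368 & 0xFFFF = 11167

11167


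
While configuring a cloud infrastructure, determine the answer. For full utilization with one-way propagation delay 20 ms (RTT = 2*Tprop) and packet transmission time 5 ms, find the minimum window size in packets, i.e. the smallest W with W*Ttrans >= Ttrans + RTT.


Given: Ttrans = 5 ms, RTT = 40 ms (= 2 * Tprop, Tprop = 20 ms)
Time until first ACK returns = Ttrans + RTT = 5 + 40 = 45 ms
Need W * Ttrans >= Ttrans + RTT  ->  W >= (Ttrans + RTT) / Ttrans
(Ttrans + RTT) / Ttrans = 45 / 5 = 9
W_min = ceil(9) = 9

9


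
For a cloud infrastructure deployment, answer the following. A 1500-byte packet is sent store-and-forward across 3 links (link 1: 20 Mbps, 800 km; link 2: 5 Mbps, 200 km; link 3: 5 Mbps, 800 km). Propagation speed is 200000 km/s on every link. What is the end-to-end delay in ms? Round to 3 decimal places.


Packet = 1500 bytes = 12000 bits. Store-and-forward: sum (t_trans + t_prop) per link.
Link 1: t_trans = 12000/(20*10^6) s = 0.6000 ms; t_prop = 800/200000 s = 4.0000 ms; subtotal = 4.6000 ms
Link 2: t_trans = 12000/(5*10^6) s = 2.4000 ms; t_prop = 200/200000 s = 1.0000 ms; subtotal = 3.4000 ms
Link 3: t_trans = 12000/(5*10^6) s = 2.4000 ms; t_prop = 800/200000 s = 4.0000 ms; subtotal = 6.4000 ms
End-to-end = 4.6000 + 3.4000 + 6.4000 = 14.4000 ms -> 14.400 ms (3 dp)

14.400


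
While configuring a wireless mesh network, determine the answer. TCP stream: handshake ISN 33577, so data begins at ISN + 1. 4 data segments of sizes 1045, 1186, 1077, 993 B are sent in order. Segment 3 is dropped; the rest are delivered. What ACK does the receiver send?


SYN uses sequence number 33577; first data byte = ISN + 1 = 33578.
Segment 1: SEQ = 33578, len = 1045 B, covers [33578, 34622]
Segment 2: SEQ = 34623, len = 1186 B, covers [34623, 35808]
Segment 3: SEQ = 35809, len = 1077 B, covers [35809, 36885] [LOST]
Segment 4: SEQ = 36886, len = 993 B, covers [36886, 37878]
In-order data received: bytes [33578, 35808] (segments 1..2).
Segment 3 missing -> gap begins at byte 35809; later segments buffered out of order.
Cumulative ACK = next expected in-order byte = 33578 + 1045 + 1186 = 35809

35809


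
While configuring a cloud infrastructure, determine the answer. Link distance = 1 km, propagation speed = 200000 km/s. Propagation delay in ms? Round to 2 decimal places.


Given: distance = 1 km, speed = 200000 km/s
Delay = distance / speed = 1 / 200000 seconds
Delay in ms = 1 * 1000 / 200000
Delay = 0.0050 ms
Rounded to 2 dp = 0.01 ms

0.01


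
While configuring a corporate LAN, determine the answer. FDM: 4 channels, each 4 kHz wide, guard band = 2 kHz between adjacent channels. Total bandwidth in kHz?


Given: 4 channels, 4 kHz each, guard = 2 kHz
Channel bandwidth = 4 * 4 = 16 kHz
Guard bands = 3 gaps * 2 kHz = 6 kHz
Total = 16 + 6 = 22 kHz

22


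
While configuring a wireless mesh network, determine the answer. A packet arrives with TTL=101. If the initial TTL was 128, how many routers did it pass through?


Given: initial TTL = 128, received TTL = 101
Hops = initial TTL - received TTL
Hops = 128 - 101 = 27

27


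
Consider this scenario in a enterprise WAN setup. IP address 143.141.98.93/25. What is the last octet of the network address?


Given: IP = 143.141.98.93, prefix = /25
Subnet mask = 255.255.255.128
Last octet of IP: 93
Last octet of mask: 128
Network last octet = 93 AND 128 = 0

0


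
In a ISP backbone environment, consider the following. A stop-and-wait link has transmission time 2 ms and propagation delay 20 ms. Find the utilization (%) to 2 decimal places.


Given: Ttrans = 2 ms, Tprop = 20 ms
RTT = 2 * Tprop = 2 * 20 = 40 ms
U = Ttrans / (Ttrans + RTT)
U = 2 / (2 + 40)
U = 2 / 42 = 0.047619
U% = 4.76%

4.76


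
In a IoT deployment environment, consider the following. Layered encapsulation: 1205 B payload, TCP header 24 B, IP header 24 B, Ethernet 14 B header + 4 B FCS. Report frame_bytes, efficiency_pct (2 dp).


TCP segment = 1205 + 24 = 1229 B
IP packet = 1229 + 24 = 1253 B
Ethernet frame = 1253 + 14 + 4 = 1271 B
Efficiency = app / frame = 1205 / 1271 = 0.948072 = 94.8072% -> 94.81% (2 dp)

1271, 94.81


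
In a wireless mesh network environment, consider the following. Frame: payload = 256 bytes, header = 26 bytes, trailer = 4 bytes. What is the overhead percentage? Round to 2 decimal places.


Given: payload = 256 B, header = 26 B, trailer = 4 B
Overhead bytes = header + trailer = 26 + 4 = 30
Total frame = payload + overhead = 256 + 30 = 286
Overhead % = 30 / 286 * 100 = 10.4895% -> 10.49% (2 dp)

10.49


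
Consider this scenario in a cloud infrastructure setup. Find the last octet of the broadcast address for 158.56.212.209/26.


Given: IP = 158.56.212.209, prefix = /26
Host bits = 32 - 26 = 6
Network last octet = 209 AND mask = 192
Host part size = 2^6 - 1 = 63
Broadcast last octet = 192 OR 63 = 255

255


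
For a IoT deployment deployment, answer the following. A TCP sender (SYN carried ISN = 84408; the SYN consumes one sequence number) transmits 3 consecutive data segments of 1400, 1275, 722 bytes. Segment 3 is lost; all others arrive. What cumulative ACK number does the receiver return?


SYN uses sequence number 84408; first data byte = ISN + 1 = 84409.
Segment 1: SEQ = 84409, len = 1400 B, covers [84409, 85808]
Segment 2: SEQ = 85809, len = 1275 B, covers [85809, 87083]
Segment 3: SEQ = 87084, len = 722 B, covers [87084, 87805] [LOST]
In-order data received: bytes [84409, 87083] (segments 1..2).
Segment 3 missing -> gap begins at byte 87084.
Cumulative ACK = next expected in-order byte = 84409 + 1400 + 1275 = 87084

87084


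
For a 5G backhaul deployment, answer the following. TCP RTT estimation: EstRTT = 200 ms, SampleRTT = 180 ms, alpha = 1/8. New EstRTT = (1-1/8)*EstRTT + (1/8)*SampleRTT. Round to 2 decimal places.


Given: EstRTT = 200 ms, SampleRTT = 180 ms, alpha = 1/8
New EstRTT = (1 - alpha) * EstRTT + alpha * SampleRTT
(7/8) * 200 = 175
(1/8) * 180 = 22.5
New EstRTT = 175 + 22.5 = 197.5 ms -> 197.50 ms (2 dp)

197.50


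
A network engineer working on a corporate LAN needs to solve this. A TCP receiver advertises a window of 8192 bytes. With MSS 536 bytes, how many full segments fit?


Given: RWND = 8192 bytes, MSS = 536 bytes
Full segments = floor(RWND / MSS)
Full segments = floor(8192 / 536)
Full segments = floor(15.2836) = 15

15


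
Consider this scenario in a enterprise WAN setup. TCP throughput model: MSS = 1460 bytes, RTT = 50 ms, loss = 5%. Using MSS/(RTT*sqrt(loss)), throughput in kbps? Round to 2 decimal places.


Given: MSS = 1460 bytes, RTT = 50 ms, loss = 5%
RTT in seconds = 50 / 1000 = 0.05
Loss rate = 5% = 0.05
sqrt(loss) = sqrt(0.05) = 0.223606797750
Throughput (bytes/s) = 1460 / (0.05 * 0.223606797750) = 130586.3699
Throughput (kbps) = 130586.3699 * 8 / 1000 = 1044.690959 -> 1044.69 kbps (2 dp)

1044.69


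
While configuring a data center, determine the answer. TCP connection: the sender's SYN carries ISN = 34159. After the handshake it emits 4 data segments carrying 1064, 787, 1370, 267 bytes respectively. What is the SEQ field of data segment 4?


The SYN occupies sequence number ISN = 34159, so the first data byte is ISN + 1 = 34160.
SEQ of data segment i = (ISN + 1) + sum of payload sizes of segments 1..i-1.
Segment 1: SEQ = 34160, payload = 1064 bytes
Segment 2: SEQ = 35224, payload = 787 bytes
Segment 3: SEQ = 36011, payload = 1370 bytes
Segment 4: SEQ = 37381, payload = 267 bytes
SEQ of segment 4 = 34160 + 1064 + 787 + 1370 = 37381

37381


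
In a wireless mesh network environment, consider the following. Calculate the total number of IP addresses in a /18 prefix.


Given: CIDR prefix /18
Host bits = 32 - 18 = 14
Total addresses = 2^14 = 16384

16384


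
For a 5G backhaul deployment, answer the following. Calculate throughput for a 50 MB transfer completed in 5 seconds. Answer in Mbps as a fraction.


Given: file = 50 MB, time = 5 s
File in Mb = 50 * 8 = 400 Mb
Throughput = 400 / 5 Mbps
Throughput = 80 Mbps

80


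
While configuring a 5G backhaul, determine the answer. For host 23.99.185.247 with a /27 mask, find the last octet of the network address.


Given: IP = 23.99.185.247, prefix = /27
Subnet mask = 255.255.255.224
Last octet of IP: 247
Last octet of mask: 224
Network last octet = 247 AND 224 = 224

224


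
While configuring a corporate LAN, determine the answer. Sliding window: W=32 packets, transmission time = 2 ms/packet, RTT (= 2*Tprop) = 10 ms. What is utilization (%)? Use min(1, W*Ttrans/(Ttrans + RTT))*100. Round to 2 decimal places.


Given: W = 32, Ttrans = 2 ms, RTT = 10 ms (= 2 * Tprop, Tprop = 5 ms)
Cycle time = Ttrans + RTT = 2 + 10 = 12 ms (first packet sent until its ACK returns)
W * Ttrans = 32 * 2 = 64 ms of sending per cycle
W * Ttrans / (Ttrans + RTT) = 64 / 12 = 5.333333
U = min(1, 5.333333) = 1.000000
U% = 100.00%

100.00


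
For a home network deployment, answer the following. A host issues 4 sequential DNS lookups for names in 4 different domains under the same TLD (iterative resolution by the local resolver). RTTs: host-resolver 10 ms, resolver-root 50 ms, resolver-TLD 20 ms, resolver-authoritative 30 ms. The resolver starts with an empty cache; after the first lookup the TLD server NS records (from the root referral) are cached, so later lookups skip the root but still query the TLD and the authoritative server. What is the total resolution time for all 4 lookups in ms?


Lookup 1 (cold cache): local + root + TLD + auth = 10 + 50 + 20 + 30 = 110 ms
Lookups 2..4 (TLD NS cached -> skip root; new domain -> still ask TLD and auth): local + TLD + auth = 10 + 20 + 30 = 60 ms each
Remaining 3 lookups: 3 * 60 = 180 ms
Total = 110 + 180 = 290 ms

290


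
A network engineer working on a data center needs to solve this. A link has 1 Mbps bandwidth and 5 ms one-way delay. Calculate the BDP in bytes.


Given: bandwidth = 1 Mbps, delay = 5 ms
BDP in bits = 1 * 10^6 * 5 / 1000
BDP in bits = 5000
BDP in bytes = 5000 / 8 = 625

625


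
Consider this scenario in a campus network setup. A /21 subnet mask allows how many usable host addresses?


Given: subnet mask /21
Host bits = 32 - 21 = 11
Total addresses = 2^11 = 2048
Usable hosts = 2048 - 2 (network + broadcast) = 2046

2046


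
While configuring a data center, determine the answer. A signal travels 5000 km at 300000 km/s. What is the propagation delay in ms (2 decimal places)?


Given: distance = 5000 km, speed = 300000 km/s
Delay = distance / speed = 5000 / 300000 seconds
Delay in ms = 5000 * 1000 / 300000
Delay = 16.6667 ms
Rounded to 2 dp = 16.67 ms

16.67


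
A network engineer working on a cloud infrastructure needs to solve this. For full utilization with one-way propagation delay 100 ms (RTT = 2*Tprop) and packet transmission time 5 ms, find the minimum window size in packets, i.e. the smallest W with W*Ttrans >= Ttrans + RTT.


Given: Ttrans = 5 ms, RTT = 200 ms (= 2 * Tprop, Tprop = 100 ms)
Time until first ACK returns = Ttrans + RTT = 5 + 200 = 205 ms
Need W * Ttrans >= Ttrans + RTT  ->  W >= (Ttrans + RTT) / Ttrans
(Ttrans + RTT) / Ttrans = 205 / 5 = 41
W_min = ceil(41) = 41

41


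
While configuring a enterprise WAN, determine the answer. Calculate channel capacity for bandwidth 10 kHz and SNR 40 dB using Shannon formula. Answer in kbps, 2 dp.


Given: B = 10 kHz, SNR = 40 dB
SNR linear = 10^(40/10) = 10000
1 + SNR = 10001
log2(10001) = 13.2878566418
C = 10 * 1000 * 13.2878566418 = 132878.5664 bps
C = 132.878566 kbps -> 132.88 kbps (2 dp)

132.88


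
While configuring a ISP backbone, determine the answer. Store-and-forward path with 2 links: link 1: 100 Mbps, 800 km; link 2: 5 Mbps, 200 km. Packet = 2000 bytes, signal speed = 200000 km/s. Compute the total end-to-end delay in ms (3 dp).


Packet = 2000 bytes = 16000 bits. Store-and-forward: sum (t_trans + t_prop) per link.
Link 1: t_trans = 16000/(100*10^6) s = 0.1600 ms; t_prop = 800/200000 s = 4.0000 ms; subtotal = 4.1600 ms
Link 2: t_trans = 16000/(5*10^6) s = 3.2000 ms; t_prop = 200/200000 s = 1.0000 ms; subtotal = 4.2000 ms
End-to-end = 4.1600 + 4.2000 = 8.3600 ms -> 8.360 ms (3 dp)

8.360


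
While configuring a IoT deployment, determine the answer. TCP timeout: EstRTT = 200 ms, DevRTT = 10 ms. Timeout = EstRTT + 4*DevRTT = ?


Given: EstRTT = 200 ms, DevRTT = 10 ms
Timeout = EstRTT + 4 * DevRTT
4 * DevRTT = 4 * 10 = 40
Timeout = 200 + 40 = 240 ms

240


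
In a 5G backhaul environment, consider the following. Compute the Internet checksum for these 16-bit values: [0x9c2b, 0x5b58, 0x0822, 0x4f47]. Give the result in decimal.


Given words: [0x9c2b, 0x5b58, 0x0822, 0x4f47]
Step 1: Sum all words
Raw sum = 39979 + 23384 + 2082 + 20295 = 85740
Step 2: Fold carry: (20204 + 1) = 20205
One's complement = ~20205 & 0xFFFF = 45330

45330


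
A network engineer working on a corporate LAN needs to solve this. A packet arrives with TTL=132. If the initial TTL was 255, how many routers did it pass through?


Given: initial TTL = 255, received TTL = 132
Hops = initial TTL - received TTL
Hops = 255 - 132 = 123

123


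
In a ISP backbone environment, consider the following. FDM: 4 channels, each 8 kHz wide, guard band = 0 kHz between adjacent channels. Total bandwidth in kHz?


Given: 4 channels, 8 kHz each, guard = 0 kHz
Channel bandwidth = 4 * 8 = 32 kHz
Guard bands = 3 gaps * 0 kHz = 0 kHz
Total = 32 + 0 = 32 kHz

32


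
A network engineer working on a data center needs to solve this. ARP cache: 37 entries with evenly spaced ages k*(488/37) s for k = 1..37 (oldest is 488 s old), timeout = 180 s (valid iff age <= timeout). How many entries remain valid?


Ages are k * 488/37 s for k = 1..37 (spacing = 13.1892 s).
Entry k is valid iff k * 488/37 <= 180 iff k <= 37 * 180 / 488 = 13.6475
n_valid = floor(13.6475) = 13
(n_stale = 37 - 13 = 24)

13


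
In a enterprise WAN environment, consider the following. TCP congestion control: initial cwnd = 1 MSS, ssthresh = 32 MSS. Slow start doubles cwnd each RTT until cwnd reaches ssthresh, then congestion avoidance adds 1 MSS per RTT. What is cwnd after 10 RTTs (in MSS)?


RTT 0: cwnd = 1 MSS (initial)
RTT 1: cwnd = 2 MSS (slow start, doubled)
RTT 2: cwnd = 4 MSS (slow start, doubled)
RTT 3: cwnd = 8 MSS (slow start, doubled)
RTT 4: cwnd = 16 MSS (slow start, doubled)
RTT 5: cwnd = 32 MSS (slow start, doubled)
RTT 6: cwnd = 33 MSS (congestion avoidance, +1)
RTT 7: cwnd = 34 MSS (congestion avoidance, +1)
RTT 8: cwnd = 35 MSS (congestion avoidance, +1)
RTT 9: cwnd = 36 MSS (congestion avoidance, +1)
RTT 10: cwnd = 37 MSS (congestion avoidance, +1)

37


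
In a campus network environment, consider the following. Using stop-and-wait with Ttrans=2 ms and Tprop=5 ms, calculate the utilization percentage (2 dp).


Given: Ttrans = 2 ms, Tprop = 5 ms
RTT = 2 * Tprop = 2 * 5 = 10 ms
U = Ttrans / (Ttrans + RTT)
U = 2 / (2 + 10)
U = 2 / 12 = 0.166667
U% = 16.67%

16.67


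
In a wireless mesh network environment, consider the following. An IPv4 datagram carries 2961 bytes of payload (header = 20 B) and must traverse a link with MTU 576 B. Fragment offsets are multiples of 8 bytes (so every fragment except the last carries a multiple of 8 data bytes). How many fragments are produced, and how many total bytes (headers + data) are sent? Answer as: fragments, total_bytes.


Max data per non-final fragment = floor((MTU - header)/8)*8 = floor((576 - 20)/8)*8 = floor(556/8)*8 = 552 B
Final fragment needs no 8-byte alignment: it can carry up to MTU - header = 556 B
Non-final fragments needed = ceil((payload - 556) / 552) = ceil(2405/552) = ceil(4.3569) = 5
Number of fragments = 5 + 1 = 6
Fragment sizes (data): 5 * 552 B + 201 B (last, 201 <= 556 OK)
Total bytes sent = payload + n_frags * header = 2961 + 6*20 = 2961 + 120 = 3081 B

6, 3081


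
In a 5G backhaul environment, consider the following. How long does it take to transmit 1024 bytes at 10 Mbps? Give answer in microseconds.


Given: packet = 1024 bytes, bandwidth = 10 Mbps
Packet in bits = 1024 * 8 = 8192 bits
Bandwidth = 10 * 10^6 = 10000000 bps
Time = 8192 / 10000000 seconds
Time in us = 8192 * 10^6 / 10000000 = 819.2

819.2


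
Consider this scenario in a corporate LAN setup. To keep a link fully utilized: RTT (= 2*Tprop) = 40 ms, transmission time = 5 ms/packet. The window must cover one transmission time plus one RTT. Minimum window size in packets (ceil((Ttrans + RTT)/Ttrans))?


Given: Ttrans = 5 ms, RTT = 40 ms (= 2 * Tprop, Tprop = 20 ms)
Time until first ACK returns = Ttrans + RTT = 5 + 40 = 45 ms
Need W * Ttrans >= Ttrans + RTT  ->  W >= (Ttrans + RTT) / Ttrans
(Ttrans + RTT) / Ttrans = 45 / 5 = 9
W_min = ceil(9) = 9

9


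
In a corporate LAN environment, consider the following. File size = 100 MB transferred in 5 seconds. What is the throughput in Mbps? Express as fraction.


Given: file = 100 MB, time = 5 s
File in Mb = 100 * 8 = 800 Mb
Throughput = 800 / 5 Mbps
Throughput = 160 Mbps

160


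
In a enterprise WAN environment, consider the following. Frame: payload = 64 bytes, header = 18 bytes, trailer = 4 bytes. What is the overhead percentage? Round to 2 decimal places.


Given: payload = 64 B, header = 18 B, trailer = 4 B
Overhead bytes = header + trailer = 18 + 4 = 22
Total frame = payload + overhead = 64 + 22 = 86
Overhead % = 22 / 86 * 100 = 25.5814% -> 25.58% (2 dp)

25.58


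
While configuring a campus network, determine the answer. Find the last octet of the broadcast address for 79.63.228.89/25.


Given: IP = 79.63.228.89, prefix = /25
Host bits = 32 - 25 = 7
Network last octet = 89 AND mask = 0
Host part size = 2^7 - 1 = 127
Broadcast last octet = 0 OR 127 = 127

127


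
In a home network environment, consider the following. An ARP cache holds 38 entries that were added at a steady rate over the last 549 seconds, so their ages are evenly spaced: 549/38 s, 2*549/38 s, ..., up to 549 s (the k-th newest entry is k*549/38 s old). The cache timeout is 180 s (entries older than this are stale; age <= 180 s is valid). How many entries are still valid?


Ages are k * 549/38 s for k = 1..38 (spacing = 14.4474 s).
Entry k is valid iff k * 549/38 <= 180 iff k <= 38 * 180 / 549 = 12.4590
n_valid = floor(12.4590) = 12
(n_stale = 38 - 12 = 26)

12
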